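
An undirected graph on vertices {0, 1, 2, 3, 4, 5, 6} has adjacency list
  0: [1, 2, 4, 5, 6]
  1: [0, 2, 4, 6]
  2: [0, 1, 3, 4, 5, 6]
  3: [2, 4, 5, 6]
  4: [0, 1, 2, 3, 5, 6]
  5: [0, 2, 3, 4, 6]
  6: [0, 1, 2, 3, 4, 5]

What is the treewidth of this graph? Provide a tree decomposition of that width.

Treewidth 4.
One optimal decomposition is:
Bags: B1 = {2, 3, 4, 5, 6}  B2 = {0, 2, 4, 5, 6}  B3 = {0, 1, 2, 4, 6}
Tree: B1–B2, B2–B3

Every bag has size at most 5, so the width is 5 − 1 = 4 and tw(G) ≤ 4. Conversely, {0, 1, 2, 4, 6} is a clique of size 5, and the vertices of any clique must share a bag in every tree decomposition; so some bag has ≥ 5 vertices and tw(G) ≥ 4. Hence tw(G) = 4 exactly.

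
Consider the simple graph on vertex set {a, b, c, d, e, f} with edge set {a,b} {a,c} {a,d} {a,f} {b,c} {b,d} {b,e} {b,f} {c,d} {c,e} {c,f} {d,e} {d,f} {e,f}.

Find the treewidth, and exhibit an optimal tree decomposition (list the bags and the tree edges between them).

Treewidth 4.
One such decomposition:
Bags: B1 = {b, c, d, e, f}  B2 = {a, b, c, d, f}
Tree: B1–B2

The largest bag has 5 vertices, giving width 4; this decomposition certifies tw(G) ≤ 4. On the other hand G contains the 5-clique {b, c, d, e, f}. A clique must lie in a single bag of any decomposition, so no decomposition can have width below 4. Hence tw(G) = 4 exactly.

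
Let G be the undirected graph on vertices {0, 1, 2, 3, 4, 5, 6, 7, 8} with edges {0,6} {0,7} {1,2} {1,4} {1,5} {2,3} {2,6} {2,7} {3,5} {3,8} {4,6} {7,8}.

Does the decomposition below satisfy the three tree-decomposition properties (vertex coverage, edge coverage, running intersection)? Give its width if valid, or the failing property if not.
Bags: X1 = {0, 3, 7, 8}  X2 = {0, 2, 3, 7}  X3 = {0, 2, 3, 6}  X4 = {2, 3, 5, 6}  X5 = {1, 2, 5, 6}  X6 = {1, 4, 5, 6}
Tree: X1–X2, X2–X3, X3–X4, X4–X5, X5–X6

Every vertex of G appears in some bag (union = {0, 1, 2, 3, 4, 5, 6, 7, 8}); every edge is covered by a bag; and for each vertex v the set of bags containing v is connected in the bag tree. The decomposition is therefore valid. The largest bag has 4 vertices, so the width is 3.

Yes; width 3.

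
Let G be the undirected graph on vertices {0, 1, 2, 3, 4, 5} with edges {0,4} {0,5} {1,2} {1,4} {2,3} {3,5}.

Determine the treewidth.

2

A width-2 tree decomposition is:
Bags: B1 = {0, 1, 4}  B2 = {0, 1, 5}  B3 = {1, 3, 5}  B4 = {1, 2, 3}
Tree: B1–B2, B2–B3, B3–B4
Each bag holds 3 vertices, so the decomposition has width 2, which upper-bounds the treewidth. Since 1–4–0–5–3–2–1 is a cycle in G, G is not acyclic. Forests are exactly the graphs of treewidth ≤ 1, so tw(G) ≥ 2. Hence tw(G) = 2 exactly.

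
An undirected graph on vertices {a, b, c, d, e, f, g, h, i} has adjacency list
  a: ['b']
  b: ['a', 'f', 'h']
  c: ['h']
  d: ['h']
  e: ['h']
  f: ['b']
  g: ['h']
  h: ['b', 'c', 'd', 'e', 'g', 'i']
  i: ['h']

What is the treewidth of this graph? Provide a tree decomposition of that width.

Every bag has size at most 2, so the width is 2 − 1 = 1 and tw(G) ≤ 1. Since G has at least one edge (e.g. b–h), it is not an edgeless graph, so tw(G) ≥ 1. The upper and lower bounds meet at 1, so that is the treewidth.

Treewidth 1.
One such decomposition:
Bags: B1 = {b, h}  B2 = {e, h}  B3 = {h, i}  B4 = {d, h}  B5 = {c, h}  B6 = {g, h}  B7 = {b, f}  B8 = {a, b}
Tree: B1–B2, B2–B3, B3–B4, B4–B5, B4–B6, B1–B7, B7–B8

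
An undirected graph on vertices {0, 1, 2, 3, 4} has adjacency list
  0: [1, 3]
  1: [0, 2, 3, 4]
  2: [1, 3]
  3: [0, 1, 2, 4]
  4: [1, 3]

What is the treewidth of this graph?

2

A width-2 tree decomposition is:
Bags: B1 = {0, 1, 3}  B2 = {1, 2, 3}  B3 = {1, 3, 4}
Tree: B1–B2, B2–B3
Every bag has size at most 3, so the width is 3 − 1 = 2 and tw(G) ≤ 2. For the lower bound, the 3 vertices {0, 1, 3} are pairwise adjacent, and any tree decomposition puts a clique entirely inside one bag — forcing width ≥ 2. Hence tw(G) = 2 exactly.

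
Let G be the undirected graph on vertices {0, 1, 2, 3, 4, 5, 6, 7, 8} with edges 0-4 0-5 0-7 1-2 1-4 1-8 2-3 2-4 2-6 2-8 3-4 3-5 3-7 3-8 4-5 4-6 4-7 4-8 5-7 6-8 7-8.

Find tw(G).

A width-3 tree decomposition is:
Bags: B1 = {3, 4, 5, 7}  B2 = {3, 4, 7, 8}  B3 = {2, 3, 4, 8}  B4 = {0, 4, 5, 7}  B5 = {1, 2, 4, 8}  B6 = {2, 4, 6, 8}
Tree: B1–B2, B2–B3, B1–B4, B3–B5, B3–B6
Each bag holds 4 vertices, so the decomposition has width 3, which upper-bounds the treewidth. Conversely, {0, 4, 5, 7} is a clique of size 4, and the vertices of any clique must share a bag in every tree decomposition; so some bag has ≥ 4 vertices and tw(G) ≥ 3. The upper and lower bounds meet at 3, so that is the treewidth.

3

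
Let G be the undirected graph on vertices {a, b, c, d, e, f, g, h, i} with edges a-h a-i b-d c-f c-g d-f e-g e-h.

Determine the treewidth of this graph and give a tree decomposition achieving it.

Treewidth 1.
One optimal decomposition is:
Bags: B1 = {b, d}  B2 = {d, f}  B3 = {c, f}  B4 = {c, g}  B5 = {e, g}  B6 = {e, h}  B7 = {a, h}  B8 = {a, i}
Tree: B1–B2, B2–B3, B3–B4, B4–B5, B5–B6, B6–B7, B7–B8

The largest bag has 2 vertices, giving width 1; this decomposition certifies tw(G) ≤ 1. G has an edge, so its treewidth is at least 1. Hence tw(G) = 1 exactly.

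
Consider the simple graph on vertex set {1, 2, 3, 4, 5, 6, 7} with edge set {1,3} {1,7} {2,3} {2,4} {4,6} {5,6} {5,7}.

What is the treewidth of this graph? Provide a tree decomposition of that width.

Treewidth 2.
Bags: B1 = {1, 2, 3}  B2 = {1, 2, 7}  B3 = {2, 5, 7}  B4 = {2, 5, 6}  B5 = {2, 4, 6}
Tree: B1–B2, B2–B3, B3–B4, B4–B5

The largest bag has 3 vertices, giving width 2; this decomposition certifies tw(G) ≤ 2. The edges 2–3–1–7–5–6–4–2 form a cycle, so G is not a tree and its treewidth is at least 2. The upper and lower bounds meet at 2, so that is the treewidth.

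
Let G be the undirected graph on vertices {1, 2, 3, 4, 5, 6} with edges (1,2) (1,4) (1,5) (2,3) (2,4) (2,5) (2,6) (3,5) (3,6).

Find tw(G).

A width-2 tree decomposition is:
Bags: B1 = {2, 3, 6}  B2 = {2, 3, 5}  B3 = {1, 2, 5}  B4 = {1, 2, 4}
Tree: B1–B2, B2–B3, B3–B4
Each bag holds 3 vertices, so the decomposition has width 2, which upper-bounds the treewidth. Conversely, {1, 2, 4} is a clique of size 3, and the vertices of any clique must share a bag in every tree decomposition; so some bag has ≥ 3 vertices and tw(G) ≥ 2. The upper and lower bounds meet at 2, so that is the treewidth.

2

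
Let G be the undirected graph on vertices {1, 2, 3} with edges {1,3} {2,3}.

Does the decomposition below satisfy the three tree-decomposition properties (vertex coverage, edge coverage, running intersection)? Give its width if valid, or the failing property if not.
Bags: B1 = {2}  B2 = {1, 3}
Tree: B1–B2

No — edge (3,2) lies in no bag.

A tree decomposition must satisfy three properties: every vertex lies in some bag; for every edge, both endpoints lie together in some bag; and for every vertex, the bags containing it form a connected subtree. Here edge (3,2) lies in no bag, so the decomposition is invalid.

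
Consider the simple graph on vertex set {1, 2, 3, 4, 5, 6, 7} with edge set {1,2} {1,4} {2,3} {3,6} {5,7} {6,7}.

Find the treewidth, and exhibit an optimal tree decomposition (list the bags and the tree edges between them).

Treewidth 1.
One optimal decomposition is:
Bags: B1 = {5, 7}  B2 = {6, 7}  B3 = {3, 6}  B4 = {2, 3}  B5 = {1, 2}  B6 = {1, 4}
Tree: B1–B2, B2–B3, B3–B4, B4–B5, B5–B6

Every bag has size at most 2, so the width is 2 − 1 = 1 and tw(G) ≤ 1. G has an edge, so its treewidth is at least 1. Combining the bounds, tw(G) = 1.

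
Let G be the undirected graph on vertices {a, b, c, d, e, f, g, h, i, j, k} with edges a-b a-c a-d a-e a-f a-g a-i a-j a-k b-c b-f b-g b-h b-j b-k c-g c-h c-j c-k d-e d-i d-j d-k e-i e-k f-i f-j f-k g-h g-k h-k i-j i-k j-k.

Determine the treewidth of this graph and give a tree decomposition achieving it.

Treewidth 4.
Bags: B1 = {a, b, f, j, k}  B2 = {a, f, i, j, k}  B3 = {a, b, c, j, k}  B4 = {a, d, i, j, k}  B5 = {a, d, e, i, k}  B6 = {a, b, c, g, k}  B7 = {b, c, g, h, k}
Tree: B1–B2, B1–B3, B2–B4, B4–B5, B3–B6, B6–B7

Every bag has size at most 5, so the width is 5 − 1 = 4 and tw(G) ≤ 4. For the lower bound, the 5 vertices {b, c, g, h, k} are pairwise adjacent, and any tree decomposition puts a clique entirely inside one bag — forcing width ≥ 4. Combining the bounds, tw(G) = 4.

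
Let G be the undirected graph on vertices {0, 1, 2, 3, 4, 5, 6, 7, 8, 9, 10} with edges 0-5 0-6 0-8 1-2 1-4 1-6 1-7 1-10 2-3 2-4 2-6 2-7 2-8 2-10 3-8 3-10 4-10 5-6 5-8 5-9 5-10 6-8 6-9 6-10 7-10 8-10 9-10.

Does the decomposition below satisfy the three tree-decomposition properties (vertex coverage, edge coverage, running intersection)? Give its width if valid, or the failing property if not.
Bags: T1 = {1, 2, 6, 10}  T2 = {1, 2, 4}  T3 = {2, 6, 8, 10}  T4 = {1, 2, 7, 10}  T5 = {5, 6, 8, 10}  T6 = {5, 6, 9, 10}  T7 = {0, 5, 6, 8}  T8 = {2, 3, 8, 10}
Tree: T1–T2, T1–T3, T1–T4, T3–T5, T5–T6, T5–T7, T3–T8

A tree decomposition must satisfy three properties: every vertex lies in some bag; for every edge, both endpoints lie together in some bag; and for every vertex, the bags containing it form a connected subtree. Here edge (10,4) lies in no bag, so the decomposition is invalid.

No — edge (10,4) lies in no bag.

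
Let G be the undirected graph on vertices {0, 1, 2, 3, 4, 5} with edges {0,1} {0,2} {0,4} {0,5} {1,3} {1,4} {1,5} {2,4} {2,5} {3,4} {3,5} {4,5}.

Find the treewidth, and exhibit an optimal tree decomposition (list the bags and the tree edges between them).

Treewidth 3.
One optimal decomposition is:
Bags: B1 = {0, 1, 4, 5}  B2 = {0, 2, 4, 5}  B3 = {1, 3, 4, 5}
Tree: B1–B2, B1–B3

Every bag has size at most 4, so the width is 4 − 1 = 3 and tw(G) ≤ 3. Conversely, {0, 1, 4, 5} is a clique of size 4, and the vertices of any clique must share a bag in every tree decomposition; so some bag has ≥ 4 vertices and tw(G) ≥ 3. The upper and lower bounds meet at 3, so that is the treewidth.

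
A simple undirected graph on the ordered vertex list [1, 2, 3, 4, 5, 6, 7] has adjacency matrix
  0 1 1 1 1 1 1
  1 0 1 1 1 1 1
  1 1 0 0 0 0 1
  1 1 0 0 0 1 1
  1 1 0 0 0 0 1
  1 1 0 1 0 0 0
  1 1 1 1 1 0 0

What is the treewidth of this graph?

3

A width-3 tree decomposition is:
Bags: B1 = {1, 2, 4, 7}  B2 = {1, 2, 3, 7}  B3 = {1, 2, 4, 6}  B4 = {1, 2, 5, 7}
Tree: B1–B2, B1–B3, B1–B4
Every bag has size at most 4, so the width is 4 − 1 = 3 and tw(G) ≤ 3. Conversely, {1, 2, 4, 6} is a clique of size 4, and the vertices of any clique must share a bag in every tree decomposition; so some bag has ≥ 4 vertices and tw(G) ≥ 3. Combining the bounds, tw(G) = 3.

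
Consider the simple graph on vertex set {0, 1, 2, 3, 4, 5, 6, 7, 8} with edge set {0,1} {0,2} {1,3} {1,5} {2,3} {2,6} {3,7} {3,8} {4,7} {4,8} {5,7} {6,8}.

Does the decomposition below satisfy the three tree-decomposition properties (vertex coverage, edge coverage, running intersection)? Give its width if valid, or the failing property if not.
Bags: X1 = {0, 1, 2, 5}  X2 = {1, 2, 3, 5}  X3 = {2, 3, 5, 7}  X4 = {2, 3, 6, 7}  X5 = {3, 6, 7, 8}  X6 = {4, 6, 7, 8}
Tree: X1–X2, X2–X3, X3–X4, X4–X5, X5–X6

Checking the three conditions: (i) the bags cover all of {0, 1, 2, 3, 4, 5, 6, 7, 8}; (ii) for each edge, some bag contains both endpoints; (iii) the bags containing any fixed vertex form a subtree. All hold, so the decomposition is valid with width 4 − 1 = 3.

Yes; width 3.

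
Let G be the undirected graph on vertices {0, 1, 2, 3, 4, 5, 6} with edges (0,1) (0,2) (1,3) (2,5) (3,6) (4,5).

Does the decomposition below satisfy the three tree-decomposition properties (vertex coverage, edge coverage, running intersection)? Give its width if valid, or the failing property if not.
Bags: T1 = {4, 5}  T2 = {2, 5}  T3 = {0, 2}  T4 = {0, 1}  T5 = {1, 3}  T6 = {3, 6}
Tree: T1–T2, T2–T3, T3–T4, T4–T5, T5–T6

Yes; width 1.

Vertex coverage: the bags together contain {0, 1, 2, 3, 4, 5, 6}, the full vertex set. Edge coverage: each edge of G has both endpoints in at least one bag. Running intersection: for every vertex, the bags containing it form a connected subtree. All three properties hold, so this is a valid tree decomposition of width max|bag| − 1 = 1, and hence tw(G) ≤ 1.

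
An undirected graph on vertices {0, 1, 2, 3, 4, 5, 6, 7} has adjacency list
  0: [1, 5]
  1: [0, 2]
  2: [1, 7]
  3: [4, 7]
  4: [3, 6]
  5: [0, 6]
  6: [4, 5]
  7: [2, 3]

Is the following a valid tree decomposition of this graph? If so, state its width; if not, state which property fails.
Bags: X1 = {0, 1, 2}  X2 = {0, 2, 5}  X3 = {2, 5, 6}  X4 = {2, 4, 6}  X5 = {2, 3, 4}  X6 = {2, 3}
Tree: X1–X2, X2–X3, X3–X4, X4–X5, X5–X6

A tree decomposition must satisfy three properties: every vertex lies in some bag; for every edge, both endpoints lie together in some bag; and for every vertex, the bags containing it form a connected subtree. Here vertex 7 appears in no bag, so the decomposition is invalid.

No — vertex 7 appears in no bag.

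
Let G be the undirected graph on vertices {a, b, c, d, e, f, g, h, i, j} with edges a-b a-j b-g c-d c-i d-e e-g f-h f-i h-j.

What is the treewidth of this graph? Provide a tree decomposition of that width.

The largest bag has 3 vertices, giving width 2; this decomposition certifies tw(G) ≤ 2. Since e–g–b–a–j–h–f–i–c–d–e is a cycle in G, G is not acyclic. Forests are exactly the graphs of treewidth ≤ 1, so tw(G) ≥ 2. Combining the bounds, tw(G) = 2.

Treewidth 2.
One optimal decomposition is:
Bags: B1 = {b, e, g}  B2 = {a, b, e}  B3 = {a, e, j}  B4 = {e, h, j}  B5 = {e, f, h}  B6 = {e, f, i}  B7 = {c, e, i}  B8 = {c, d, e}
Tree: B1–B2, B2–B3, B3–B4, B4–B5, B5–B6, B6–B7, B7–B8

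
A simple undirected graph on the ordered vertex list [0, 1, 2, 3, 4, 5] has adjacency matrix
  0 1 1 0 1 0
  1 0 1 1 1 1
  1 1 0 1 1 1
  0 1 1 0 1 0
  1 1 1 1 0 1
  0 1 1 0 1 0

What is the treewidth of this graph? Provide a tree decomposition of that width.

Every bag has size at most 4, so the width is 4 − 1 = 3 and tw(G) ≤ 3. For the lower bound, the 4 vertices {0, 1, 2, 4} are pairwise adjacent, and any tree decomposition puts a clique entirely inside one bag — forcing width ≥ 3. Hence tw(G) = 3 exactly.

Treewidth 3.
One such decomposition:
Bags: B1 = {0, 1, 2, 4}  B2 = {1, 2, 4, 5}  B3 = {1, 2, 3, 4}
Tree: B1–B2, B2–B3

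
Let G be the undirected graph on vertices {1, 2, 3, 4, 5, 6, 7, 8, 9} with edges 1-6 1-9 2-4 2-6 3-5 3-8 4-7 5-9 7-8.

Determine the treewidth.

A width-2 tree decomposition is:
Bags: B1 = {1, 2, 6}  B2 = {1, 2, 4}  B3 = {1, 4, 7}  B4 = {1, 7, 8}  B5 = {1, 3, 8}  B6 = {1, 3, 5}  B7 = {1, 5, 9}
Tree: B1–B2, B2–B3, B3–B4, B4–B5, B5–B6, B6–B7
Every bag has size at most 3, so the width is 3 − 1 = 2 and tw(G) ≤ 2. The edges 1–6–2–4–7–8–3–5–9–1 form a cycle, so G is not a tree and its treewidth is at least 2. Combining the bounds, tw(G) = 2.

2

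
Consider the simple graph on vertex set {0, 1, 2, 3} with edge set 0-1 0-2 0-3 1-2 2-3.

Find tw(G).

A width-2 tree decomposition is:
Bags: B1 = {0, 1, 2}  B2 = {0, 2, 3}
Tree: B1–B2
Each bag holds 3 vertices, so the decomposition has width 2, which upper-bounds the treewidth. On the other hand G contains the 3-clique {0, 1, 2}. A clique must lie in a single bag of any decomposition, so no decomposition can have width below 2. The upper and lower bounds meet at 2, so that is the treewidth.

2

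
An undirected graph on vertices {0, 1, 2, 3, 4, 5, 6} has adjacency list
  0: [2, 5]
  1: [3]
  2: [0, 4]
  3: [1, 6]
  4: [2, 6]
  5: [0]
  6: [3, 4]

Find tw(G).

1

A width-1 tree decomposition is:
Bags: B1 = {1, 3}  B2 = {3, 6}  B3 = {4, 6}  B4 = {2, 4}  B5 = {0, 2}  B6 = {0, 5}
Tree: B1–B2, B2–B3, B3–B4, B4–B5, B5–B6
Each bag holds 2 vertices, so the decomposition has width 1, which upper-bounds the treewidth. Since G has at least one edge (e.g. 1–3), it is not an edgeless graph, so tw(G) ≥ 1. Therefore the treewidth is 1.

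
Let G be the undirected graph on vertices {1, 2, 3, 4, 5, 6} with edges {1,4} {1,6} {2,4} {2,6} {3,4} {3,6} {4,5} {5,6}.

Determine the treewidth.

A width-2 tree decomposition is:
Bags: B1 = {3, 4, 6}  B2 = {4, 5, 6}  B3 = {2, 4, 6}  B4 = {1, 4, 6}
Tree: B1–B2, B2–B3, B3–B4
The largest bag has 3 vertices, giving width 2; this decomposition certifies tw(G) ≤ 2. Since 6–3–4–5–6 is a cycle in G, G is not acyclic. Forests are exactly the graphs of treewidth ≤ 1, so tw(G) ≥ 2. Therefore the treewidth is 2.

2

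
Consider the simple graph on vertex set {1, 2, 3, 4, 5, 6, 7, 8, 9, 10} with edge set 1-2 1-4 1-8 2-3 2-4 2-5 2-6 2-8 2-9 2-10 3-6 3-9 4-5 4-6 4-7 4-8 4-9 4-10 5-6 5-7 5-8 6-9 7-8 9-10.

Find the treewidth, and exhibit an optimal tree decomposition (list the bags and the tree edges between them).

Treewidth 3.
Bags: B1 = {2, 4, 5, 8}  B2 = {1, 2, 4, 8}  B3 = {2, 4, 5, 6}  B4 = {4, 5, 7, 8}  B5 = {2, 4, 6, 9}  B6 = {2, 3, 6, 9}  B7 = {2, 4, 9, 10}
Tree: B1–B2, B1–B3, B1–B4, B3–B5, B5–B6, B5–B7

Each bag holds 4 vertices, so the decomposition has width 3, which upper-bounds the treewidth. For the lower bound, the 4 vertices {2, 3, 6, 9} are pairwise adjacent, and any tree decomposition puts a clique entirely inside one bag — forcing width ≥ 3. The upper and lower bounds meet at 3, so that is the treewidth.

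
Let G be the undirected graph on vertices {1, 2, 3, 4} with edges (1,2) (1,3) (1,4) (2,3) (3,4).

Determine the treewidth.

A width-2 tree decomposition is:
Bags: B1 = {1, 3, 4}  B2 = {1, 2, 3}
Tree: B1–B2
Each bag holds 3 vertices, so the decomposition has width 2, which upper-bounds the treewidth. For the lower bound, the 3 vertices {1, 2, 3} are pairwise adjacent, and any tree decomposition puts a clique entirely inside one bag — forcing width ≥ 2. Therefore the treewidth is 2.

2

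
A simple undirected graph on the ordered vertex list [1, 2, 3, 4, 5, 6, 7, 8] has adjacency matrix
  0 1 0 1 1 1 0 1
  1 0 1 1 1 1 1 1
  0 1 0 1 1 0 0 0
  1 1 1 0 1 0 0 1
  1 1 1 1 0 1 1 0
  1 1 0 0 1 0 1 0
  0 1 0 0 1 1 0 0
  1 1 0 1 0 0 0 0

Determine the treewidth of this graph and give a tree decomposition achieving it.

Treewidth 3.
One such decomposition:
Bags: B1 = {1, 2, 5, 6}  B2 = {2, 5, 6, 7}  B3 = {1, 2, 4, 5}  B4 = {1, 2, 4, 8}  B5 = {2, 3, 4, 5}
Tree: B1–B2, B1–B3, B3–B4, B3–B5

The largest bag has 4 vertices, giving width 3; this decomposition certifies tw(G) ≤ 3. Conversely, {1, 2, 4, 8} is a clique of size 4, and the vertices of any clique must share a bag in every tree decomposition; so some bag has ≥ 4 vertices and tw(G) ≥ 3. The upper and lower bounds meet at 3, so that is the treewidth.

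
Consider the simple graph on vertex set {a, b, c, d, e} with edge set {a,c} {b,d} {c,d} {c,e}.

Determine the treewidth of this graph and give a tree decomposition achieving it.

Every bag has size at most 2, so the width is 2 − 1 = 1 and tw(G) ≤ 1. G has an edge, so its treewidth is at least 1. The upper and lower bounds meet at 1, so that is the treewidth.

Treewidth 1.
Bags: B1 = {c, d}  B2 = {a, c}  B3 = {c, e}  B4 = {b, d}
Tree: B1–B2, B1–B3, B1–B4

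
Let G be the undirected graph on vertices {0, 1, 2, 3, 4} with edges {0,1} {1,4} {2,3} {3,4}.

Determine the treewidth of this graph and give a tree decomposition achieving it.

The largest bag has 2 vertices, giving width 1; this decomposition certifies tw(G) ≤ 1. Any graph with an edge has treewidth ≥ 1, and G has the edge 0–1. The upper and lower bounds meet at 1, so that is the treewidth.

Treewidth 1.
One such decomposition:
Bags: B1 = {0, 1}  B2 = {1, 4}  B3 = {3, 4}  B4 = {2, 3}
Tree: B1–B2, B2–B3, B3–B4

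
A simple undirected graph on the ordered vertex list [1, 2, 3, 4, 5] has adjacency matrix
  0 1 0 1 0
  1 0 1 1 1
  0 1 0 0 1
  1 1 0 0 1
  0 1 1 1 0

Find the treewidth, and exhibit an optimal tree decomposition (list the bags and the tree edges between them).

Treewidth 2.
One optimal decomposition is:
Bags: B1 = {1, 2, 4}  B2 = {2, 4, 5}  B3 = {2, 3, 5}
Tree: B1–B2, B2–B3

Every bag has size at most 3, so the width is 3 − 1 = 2 and tw(G) ≤ 2. Conversely, {2, 3, 5} is a clique of size 3, and the vertices of any clique must share a bag in every tree decomposition; so some bag has ≥ 3 vertices and tw(G) ≥ 2. Hence tw(G) = 2 exactly.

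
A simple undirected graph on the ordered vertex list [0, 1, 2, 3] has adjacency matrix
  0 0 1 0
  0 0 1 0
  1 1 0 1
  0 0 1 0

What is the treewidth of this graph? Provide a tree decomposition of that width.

Each bag holds 2 vertices, so the decomposition has width 1, which upper-bounds the treewidth. Any graph with an edge has treewidth ≥ 1, and G has the edge 0–2. Therefore the treewidth is 1.

Treewidth 1.
One optimal decomposition is:
Bags: B1 = {0, 2}  B2 = {1, 2}  B3 = {2, 3}
Tree: B1–B2, B1–B3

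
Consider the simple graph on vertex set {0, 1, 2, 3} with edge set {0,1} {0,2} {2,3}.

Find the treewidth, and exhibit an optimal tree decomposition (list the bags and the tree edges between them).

Every bag has size at most 2, so the width is 2 − 1 = 1 and tw(G) ≤ 1. Any graph with an edge has treewidth ≥ 1, and G has the edge 3–2. Therefore the treewidth is 1.

Treewidth 1.
One such decomposition:
Bags: B1 = {2, 3}  B2 = {0, 2}  B3 = {0, 1}
Tree: B1–B2, B2–B3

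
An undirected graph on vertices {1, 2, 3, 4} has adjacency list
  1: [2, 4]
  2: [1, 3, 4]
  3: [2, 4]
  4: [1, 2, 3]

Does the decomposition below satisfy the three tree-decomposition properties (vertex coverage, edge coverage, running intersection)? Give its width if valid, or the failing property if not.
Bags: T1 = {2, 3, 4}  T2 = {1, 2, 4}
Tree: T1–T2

Checking the three conditions: (i) the bags cover all of {1, 2, 3, 4}; (ii) for each edge, some bag contains both endpoints; (iii) the bags containing any fixed vertex form a subtree. All hold, so the decomposition is valid with width 3 − 1 = 2.

Yes; width 2.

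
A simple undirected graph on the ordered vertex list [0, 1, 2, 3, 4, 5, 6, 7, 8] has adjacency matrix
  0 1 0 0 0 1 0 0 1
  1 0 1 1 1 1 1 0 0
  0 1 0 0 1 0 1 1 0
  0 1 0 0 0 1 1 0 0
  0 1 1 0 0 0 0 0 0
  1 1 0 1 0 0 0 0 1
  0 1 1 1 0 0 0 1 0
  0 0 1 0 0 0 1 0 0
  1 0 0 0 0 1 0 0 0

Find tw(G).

2

A width-2 tree decomposition is:
Bags: B1 = {1, 3, 6}  B2 = {1, 2, 6}  B3 = {1, 2, 4}  B4 = {1, 3, 5}  B5 = {0, 1, 5}  B6 = {2, 6, 7}  B7 = {0, 5, 8}
Tree: B1–B2, B2–B3, B1–B4, B4–B5, B2–B6, B5–B7
Each bag holds 3 vertices, so the decomposition has width 2, which upper-bounds the treewidth. Conversely, {0, 5, 8} is a clique of size 3, and the vertices of any clique must share a bag in every tree decomposition; so some bag has ≥ 3 vertices and tw(G) ≥ 2. The upper and lower bounds meet at 2, so that is the treewidth.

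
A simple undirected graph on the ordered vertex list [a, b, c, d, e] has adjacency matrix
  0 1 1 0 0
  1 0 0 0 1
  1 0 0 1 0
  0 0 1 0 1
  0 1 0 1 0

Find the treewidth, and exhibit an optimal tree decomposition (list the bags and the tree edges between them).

The largest bag has 3 vertices, giving width 2; this decomposition certifies tw(G) ≤ 2. Since c–a–b–e–d–c is a cycle in G, G is not acyclic. Forests are exactly the graphs of treewidth ≤ 1, so tw(G) ≥ 2. Therefore the treewidth is 2.

Treewidth 2.
One optimal decomposition is:
Bags: B1 = {a, b, c}  B2 = {b, c, e}  B3 = {c, d, e}
Tree: B1–B2, B2–B3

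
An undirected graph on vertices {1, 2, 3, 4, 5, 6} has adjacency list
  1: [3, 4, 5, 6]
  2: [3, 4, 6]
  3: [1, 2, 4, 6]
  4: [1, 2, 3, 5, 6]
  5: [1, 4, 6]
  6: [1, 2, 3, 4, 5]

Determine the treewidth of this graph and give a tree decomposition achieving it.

Treewidth 3.
One such decomposition:
Bags: B1 = {2, 3, 4, 6}  B2 = {1, 3, 4, 6}  B3 = {1, 4, 5, 6}
Tree: B1–B2, B2–B3

Each bag holds 4 vertices, so the decomposition has width 3, which upper-bounds the treewidth. For the lower bound, the 4 vertices {1, 3, 4, 6} are pairwise adjacent, and any tree decomposition puts a clique entirely inside one bag — forcing width ≥ 3. Hence tw(G) = 3 exactly.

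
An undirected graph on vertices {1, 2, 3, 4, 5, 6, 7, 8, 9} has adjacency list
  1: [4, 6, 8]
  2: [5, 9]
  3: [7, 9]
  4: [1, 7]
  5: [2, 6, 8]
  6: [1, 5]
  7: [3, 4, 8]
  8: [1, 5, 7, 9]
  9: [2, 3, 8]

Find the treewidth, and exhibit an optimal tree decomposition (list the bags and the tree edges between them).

Each bag holds 4 vertices, so the decomposition has width 3, which upper-bounds the treewidth. For the lower bound: the 4 vertex sets {2,3,9}, {5}, {8}, {1,4,6,7} are disjoint, each induces a connected subgraph, and every pair is joined by at least one edge of G. Contracting each set to a single vertex therefore yields K_{4} as a minor, and since treewidth is minor-monotone, tw(G) ≥ tw(K_{4}) = 3. Therefore the treewidth is 3.

Treewidth 3.
Bags: B1 = {2, 3, 5, 9}  B2 = {3, 5, 8, 9}  B3 = {3, 5, 7, 8}  B4 = {5, 6, 7, 8}  B5 = {1, 6, 7, 8}  B6 = {1, 4, 6, 7}
Tree: B1–B2, B2–B3, B3–B4, B4–B5, B5–B6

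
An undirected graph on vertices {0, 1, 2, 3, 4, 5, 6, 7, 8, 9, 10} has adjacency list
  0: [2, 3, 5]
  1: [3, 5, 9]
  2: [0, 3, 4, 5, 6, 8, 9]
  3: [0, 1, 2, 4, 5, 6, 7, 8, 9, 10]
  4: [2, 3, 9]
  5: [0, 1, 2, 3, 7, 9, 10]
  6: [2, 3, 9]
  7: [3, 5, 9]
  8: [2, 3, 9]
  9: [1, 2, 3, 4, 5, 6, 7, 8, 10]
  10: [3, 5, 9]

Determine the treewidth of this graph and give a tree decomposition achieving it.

Treewidth 3.
Bags: B1 = {2, 3, 5, 9}  B2 = {3, 5, 9, 10}  B3 = {3, 5, 7, 9}  B4 = {1, 3, 5, 9}  B5 = {0, 2, 3, 5}  B6 = {2, 3, 6, 9}  B7 = {2, 3, 8, 9}  B8 = {2, 3, 4, 9}
Tree: B1–B2, B1–B3, B2–B4, B1–B5, B1–B6, B6–B7, B6–B8

Each bag holds 4 vertices, so the decomposition has width 3, which upper-bounds the treewidth. Conversely, {0, 2, 3, 5} is a clique of size 4, and the vertices of any clique must share a bag in every tree decomposition; so some bag has ≥ 4 vertices and tw(G) ≥ 3. Combining the bounds, tw(G) = 3.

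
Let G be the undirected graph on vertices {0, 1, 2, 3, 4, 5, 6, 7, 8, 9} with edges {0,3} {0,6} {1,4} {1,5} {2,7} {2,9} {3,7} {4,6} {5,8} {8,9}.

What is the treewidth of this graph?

2

A width-2 tree decomposition is:
Bags: B1 = {5, 8, 9}  B2 = {1, 5, 9}  B3 = {1, 4, 9}  B4 = {4, 6, 9}  B5 = {0, 6, 9}  B6 = {0, 3, 9}  B7 = {3, 7, 9}  B8 = {2, 7, 9}
Tree: B1–B2, B2–B3, B3–B4, B4–B5, B5–B6, B6–B7, B7–B8
The largest bag has 3 vertices, giving width 2; this decomposition certifies tw(G) ≤ 2. Since 9–8–5–1–4–6–0–3–7–2–9 is a cycle in G, G is not acyclic. Forests are exactly the graphs of treewidth ≤ 1, so tw(G) ≥ 2. The upper and lower bounds meet at 2, so that is the treewidth.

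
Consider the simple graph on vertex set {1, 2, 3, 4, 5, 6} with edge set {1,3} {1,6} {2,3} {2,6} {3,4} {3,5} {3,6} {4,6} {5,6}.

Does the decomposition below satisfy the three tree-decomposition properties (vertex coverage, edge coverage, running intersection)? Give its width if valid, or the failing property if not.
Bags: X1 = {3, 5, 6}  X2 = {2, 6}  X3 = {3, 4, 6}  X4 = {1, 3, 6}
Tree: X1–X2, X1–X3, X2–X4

A tree decomposition must satisfy three properties: every vertex lies in some bag; for every edge, both endpoints lie together in some bag; and for every vertex, the bags containing it form a connected subtree. Here edge (3,2) lies in no bag, so the decomposition is invalid.

No — edge (3,2) lies in no bag.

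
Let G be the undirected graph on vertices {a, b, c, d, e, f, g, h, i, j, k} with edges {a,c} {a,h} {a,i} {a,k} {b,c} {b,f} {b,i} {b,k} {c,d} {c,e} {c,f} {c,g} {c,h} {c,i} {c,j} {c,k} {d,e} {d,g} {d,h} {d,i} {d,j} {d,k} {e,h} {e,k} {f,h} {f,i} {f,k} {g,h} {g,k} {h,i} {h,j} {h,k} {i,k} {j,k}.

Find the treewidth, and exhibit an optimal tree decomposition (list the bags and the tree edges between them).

The largest bag has 5 vertices, giving width 4; this decomposition certifies tw(G) ≤ 4. On the other hand G contains the 5-clique {c, d, g, h, k}. A clique must lie in a single bag of any decomposition, so no decomposition can have width below 4. Hence tw(G) = 4 exactly.

Treewidth 4.
Bags: B1 = {c, d, h, i, k}  B2 = {c, f, h, i, k}  B3 = {a, c, h, i, k}  B4 = {c, d, h, j, k}  B5 = {b, c, f, i, k}  B6 = {c, d, e, h, k}  B7 = {c, d, g, h, k}
Tree: B1–B2, B2–B3, B1–B4, B2–B5, B4–B6, B6–B7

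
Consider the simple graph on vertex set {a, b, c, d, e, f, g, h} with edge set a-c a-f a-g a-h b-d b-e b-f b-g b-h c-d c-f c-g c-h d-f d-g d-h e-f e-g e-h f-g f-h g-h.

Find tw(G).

A width-4 tree decomposition is:
Bags: B1 = {c, d, f, g, h}  B2 = {b, d, f, g, h}  B3 = {a, c, f, g, h}  B4 = {b, e, f, g, h}
Tree: B1–B2, B1–B3, B2–B4
Every bag has size at most 5, so the width is 5 − 1 = 4 and tw(G) ≤ 4. On the other hand G contains the 5-clique {c, d, f, g, h}. A clique must lie in a single bag of any decomposition, so no decomposition can have width below 4. Combining the bounds, tw(G) = 4.

4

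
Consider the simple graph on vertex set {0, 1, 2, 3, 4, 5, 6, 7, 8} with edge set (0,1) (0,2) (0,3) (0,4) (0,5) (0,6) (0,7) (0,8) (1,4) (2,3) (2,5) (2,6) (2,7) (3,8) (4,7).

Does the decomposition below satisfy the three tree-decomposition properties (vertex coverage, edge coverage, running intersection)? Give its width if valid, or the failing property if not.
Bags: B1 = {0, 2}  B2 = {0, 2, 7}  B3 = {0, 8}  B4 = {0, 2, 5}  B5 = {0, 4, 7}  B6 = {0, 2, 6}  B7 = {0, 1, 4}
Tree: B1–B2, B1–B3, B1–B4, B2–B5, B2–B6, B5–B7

No — vertex 3 appears in no bag.

A tree decomposition must satisfy three properties: every vertex lies in some bag; for every edge, both endpoints lie together in some bag; and for every vertex, the bags containing it form a connected subtree. Here vertex 3 appears in no bag, so the decomposition is invalid.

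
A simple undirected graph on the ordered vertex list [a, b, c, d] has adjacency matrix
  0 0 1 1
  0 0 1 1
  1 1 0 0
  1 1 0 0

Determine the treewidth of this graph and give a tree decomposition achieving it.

Treewidth 2.
Bags: B1 = {b, c, d}  B2 = {a, c, d}
Tree: B1–B2

The largest bag has 3 vertices, giving width 2; this decomposition certifies tw(G) ≤ 2. Since c–b–d–a–c is a cycle in G, G is not acyclic. Forests are exactly the graphs of treewidth ≤ 1, so tw(G) ≥ 2. Therefore the treewidth is 2.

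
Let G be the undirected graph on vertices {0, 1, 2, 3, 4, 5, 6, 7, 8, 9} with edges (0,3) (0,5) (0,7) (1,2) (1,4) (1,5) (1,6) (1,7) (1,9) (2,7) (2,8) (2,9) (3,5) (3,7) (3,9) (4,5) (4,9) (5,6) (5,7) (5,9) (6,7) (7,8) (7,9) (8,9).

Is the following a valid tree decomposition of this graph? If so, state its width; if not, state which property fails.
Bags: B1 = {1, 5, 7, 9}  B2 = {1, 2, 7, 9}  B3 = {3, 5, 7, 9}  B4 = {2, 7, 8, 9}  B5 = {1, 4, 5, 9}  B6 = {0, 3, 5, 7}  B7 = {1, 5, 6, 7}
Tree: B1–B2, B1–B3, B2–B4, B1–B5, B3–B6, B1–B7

Yes; width 3.

Every vertex of G appears in some bag (union = {0, 1, 2, 3, 4, 5, 6, 7, 8, 9}); every edge is covered by a bag; and for each vertex v the set of bags containing v is connected in the bag tree. The decomposition is therefore valid. The largest bag has 4 vertices, so the width is 3.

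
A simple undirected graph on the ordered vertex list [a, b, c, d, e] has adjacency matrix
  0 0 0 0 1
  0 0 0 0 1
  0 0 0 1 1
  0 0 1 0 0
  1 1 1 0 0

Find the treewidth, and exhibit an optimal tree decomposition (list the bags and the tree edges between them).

Every bag has size at most 2, so the width is 2 − 1 = 1 and tw(G) ≤ 1. Since G has at least one edge (e.g. c–d), it is not an edgeless graph, so tw(G) ≥ 1. Therefore the treewidth is 1.

Treewidth 1.
One such decomposition:
Bags: B1 = {c, d}  B2 = {c, e}  B3 = {a, e}  B4 = {b, e}
Tree: B1–B2, B2–B3, B2–B4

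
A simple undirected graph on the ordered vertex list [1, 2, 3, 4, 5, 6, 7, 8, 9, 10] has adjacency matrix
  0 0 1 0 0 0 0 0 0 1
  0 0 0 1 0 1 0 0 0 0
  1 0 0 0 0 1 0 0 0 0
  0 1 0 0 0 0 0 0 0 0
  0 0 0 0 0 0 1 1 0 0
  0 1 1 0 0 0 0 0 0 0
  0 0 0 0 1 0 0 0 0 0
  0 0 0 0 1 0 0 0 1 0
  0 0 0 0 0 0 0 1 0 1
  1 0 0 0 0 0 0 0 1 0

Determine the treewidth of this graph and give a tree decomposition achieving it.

Treewidth 1.
Bags: B1 = {5, 7}  B2 = {5, 8}  B3 = {8, 9}  B4 = {9, 10}  B5 = {1, 10}  B6 = {1, 3}  B7 = {3, 6}  B8 = {2, 6}  B9 = {2, 4}
Tree: B1–B2, B2–B3, B3–B4, B4–B5, B5–B6, B6–B7, B7–B8, B8–B9

Each bag holds 2 vertices, so the decomposition has width 1, which upper-bounds the treewidth. Since G has at least one edge (e.g. 7–5), it is not an edgeless graph, so tw(G) ≥ 1. The upper and lower bounds meet at 1, so that is the treewidth.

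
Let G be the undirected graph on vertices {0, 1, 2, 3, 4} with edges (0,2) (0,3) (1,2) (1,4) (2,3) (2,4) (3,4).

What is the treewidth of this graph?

A width-2 tree decomposition is:
Bags: B1 = {2, 3, 4}  B2 = {1, 2, 4}  B3 = {0, 2, 3}
Tree: B1–B2, B1–B3
The largest bag has 3 vertices, giving width 2; this decomposition certifies tw(G) ≤ 2. Conversely, {1, 2, 4} is a clique of size 3, and the vertices of any clique must share a bag in every tree decomposition; so some bag has ≥ 3 vertices and tw(G) ≥ 2. Combining the bounds, tw(G) = 2.

2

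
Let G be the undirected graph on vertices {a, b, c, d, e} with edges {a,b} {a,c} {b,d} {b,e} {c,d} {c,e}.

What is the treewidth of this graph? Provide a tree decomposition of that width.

Treewidth 2.
One such decomposition:
Bags: B1 = {b, c, d}  B2 = {b, c, e}  B3 = {a, b, c}
Tree: B1–B2, B2–B3

The largest bag has 3 vertices, giving width 2; this decomposition certifies tw(G) ≤ 2. For the lower bound, G contains the cycle b–d–c–e–b, so G is not a forest; only forests have treewidth ≤ 1, hence tw(G) ≥ 2. Hence tw(G) = 2 exactly.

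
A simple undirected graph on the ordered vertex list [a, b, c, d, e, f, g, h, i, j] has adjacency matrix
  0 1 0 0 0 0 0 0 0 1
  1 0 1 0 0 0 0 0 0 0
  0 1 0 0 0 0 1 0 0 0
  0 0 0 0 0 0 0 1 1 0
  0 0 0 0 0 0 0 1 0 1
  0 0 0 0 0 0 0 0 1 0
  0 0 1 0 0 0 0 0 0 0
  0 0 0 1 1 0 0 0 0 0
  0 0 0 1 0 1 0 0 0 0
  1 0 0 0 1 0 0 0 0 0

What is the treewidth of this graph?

1

A width-1 tree decomposition is:
Bags: B1 = {f, i}  B2 = {d, i}  B3 = {d, h}  B4 = {e, h}  B5 = {e, j}  B6 = {a, j}  B7 = {a, b}  B8 = {b, c}  B9 = {c, g}
Tree: B1–B2, B2–B3, B3–B4, B4–B5, B5–B6, B6–B7, B7–B8, B8–B9
The largest bag has 2 vertices, giving width 1; this decomposition certifies tw(G) ≤ 1. Any graph with an edge has treewidth ≥ 1, and G has the edge f–i. Therefore the treewidth is 1.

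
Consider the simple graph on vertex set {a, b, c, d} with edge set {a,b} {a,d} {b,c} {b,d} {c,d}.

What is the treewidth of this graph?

2

A width-2 tree decomposition is:
Bags: B1 = {a, b, d}  B2 = {b, c, d}
Tree: B1–B2
Each bag holds 3 vertices, so the decomposition has width 2, which upper-bounds the treewidth. Conversely, {b, c, d} is a clique of size 3, and the vertices of any clique must share a bag in every tree decomposition; so some bag has ≥ 3 vertices and tw(G) ≥ 2. Therefore the treewidth is 2.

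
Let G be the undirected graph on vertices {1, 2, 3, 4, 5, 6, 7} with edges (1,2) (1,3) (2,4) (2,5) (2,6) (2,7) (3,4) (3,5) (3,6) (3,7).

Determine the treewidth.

A width-2 tree decomposition is:
Bags: B1 = {2, 3, 7}  B2 = {2, 3, 5}  B3 = {2, 3, 4}  B4 = {2, 3, 6}  B5 = {1, 2, 3}
Tree: B1–B2, B2–B3, B3–B4, B4–B5
The largest bag has 3 vertices, giving width 2; this decomposition certifies tw(G) ≤ 2. For the lower bound, G contains the cycle 2–7–3–5–2, so G is not a forest; only forests have treewidth ≤ 1, hence tw(G) ≥ 2. Hence tw(G) = 2 exactly.

2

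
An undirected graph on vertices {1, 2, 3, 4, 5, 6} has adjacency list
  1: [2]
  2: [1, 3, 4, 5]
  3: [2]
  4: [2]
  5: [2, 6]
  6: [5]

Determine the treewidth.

1

A width-1 tree decomposition is:
Bags: B1 = {2, 5}  B2 = {2, 4}  B3 = {5, 6}  B4 = {1, 2}  B5 = {2, 3}
Tree: B1–B2, B1–B3, B1–B4, B1–B5
Each bag holds 2 vertices, so the decomposition has width 1, which upper-bounds the treewidth. G has an edge, so its treewidth is at least 1. The upper and lower bounds meet at 1, so that is the treewidth.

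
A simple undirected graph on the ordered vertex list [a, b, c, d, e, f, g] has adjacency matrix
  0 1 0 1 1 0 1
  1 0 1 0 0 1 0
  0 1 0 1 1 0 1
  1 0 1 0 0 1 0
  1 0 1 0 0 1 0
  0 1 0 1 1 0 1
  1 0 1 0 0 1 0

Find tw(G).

A width-3 tree decomposition is:
Bags: B1 = {a, c, f, g}  B2 = {a, c, e, f}  B3 = {a, c, d, f}  B4 = {a, b, c, f}
Tree: B1–B2, B2–B3, B3–B4
Every bag has size at most 4, so the width is 4 − 1 = 3 and tw(G) ≤ 3. For the lower bound: the 4 vertex sets {c,g}, {a,e}, {f}, {d} are disjoint, each induces a connected subgraph, and every pair is joined by at least one edge of G. Contracting each set to a single vertex therefore yields K_{4} as a minor, and since treewidth is minor-monotone, tw(G) ≥ tw(K_{4}) = 3. Therefore the treewidth is 3.

3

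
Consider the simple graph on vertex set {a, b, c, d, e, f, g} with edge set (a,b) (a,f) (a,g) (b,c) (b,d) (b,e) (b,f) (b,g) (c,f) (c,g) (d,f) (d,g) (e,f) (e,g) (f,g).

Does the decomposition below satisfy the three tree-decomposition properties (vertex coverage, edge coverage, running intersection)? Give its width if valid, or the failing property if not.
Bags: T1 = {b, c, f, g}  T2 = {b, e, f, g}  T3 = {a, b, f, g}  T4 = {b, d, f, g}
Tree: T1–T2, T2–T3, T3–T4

Yes; width 3.

Every vertex of G appears in some bag (union = {a, b, c, d, e, f, g}); every edge is covered by a bag; and for each vertex v the set of bags containing v is connected in the bag tree. The decomposition is therefore valid. The largest bag has 4 vertices, so the width is 3.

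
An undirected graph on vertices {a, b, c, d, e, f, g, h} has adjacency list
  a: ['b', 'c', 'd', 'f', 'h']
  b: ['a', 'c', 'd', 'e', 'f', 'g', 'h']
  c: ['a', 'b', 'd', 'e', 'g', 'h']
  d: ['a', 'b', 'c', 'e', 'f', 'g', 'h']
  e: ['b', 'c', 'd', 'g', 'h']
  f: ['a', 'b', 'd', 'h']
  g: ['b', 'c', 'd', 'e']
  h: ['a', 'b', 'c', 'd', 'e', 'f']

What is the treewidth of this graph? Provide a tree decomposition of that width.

Treewidth 4.
One such decomposition:
Bags: B1 = {b, c, d, e, h}  B2 = {b, c, d, e, g}  B3 = {a, b, c, d, h}  B4 = {a, b, d, f, h}
Tree: B1–B2, B1–B3, B3–B4

Each bag holds 5 vertices, so the decomposition has width 4, which upper-bounds the treewidth. On the other hand G contains the 5-clique {b, c, d, e, g}. A clique must lie in a single bag of any decomposition, so no decomposition can have width below 4. Hence tw(G) = 4 exactly.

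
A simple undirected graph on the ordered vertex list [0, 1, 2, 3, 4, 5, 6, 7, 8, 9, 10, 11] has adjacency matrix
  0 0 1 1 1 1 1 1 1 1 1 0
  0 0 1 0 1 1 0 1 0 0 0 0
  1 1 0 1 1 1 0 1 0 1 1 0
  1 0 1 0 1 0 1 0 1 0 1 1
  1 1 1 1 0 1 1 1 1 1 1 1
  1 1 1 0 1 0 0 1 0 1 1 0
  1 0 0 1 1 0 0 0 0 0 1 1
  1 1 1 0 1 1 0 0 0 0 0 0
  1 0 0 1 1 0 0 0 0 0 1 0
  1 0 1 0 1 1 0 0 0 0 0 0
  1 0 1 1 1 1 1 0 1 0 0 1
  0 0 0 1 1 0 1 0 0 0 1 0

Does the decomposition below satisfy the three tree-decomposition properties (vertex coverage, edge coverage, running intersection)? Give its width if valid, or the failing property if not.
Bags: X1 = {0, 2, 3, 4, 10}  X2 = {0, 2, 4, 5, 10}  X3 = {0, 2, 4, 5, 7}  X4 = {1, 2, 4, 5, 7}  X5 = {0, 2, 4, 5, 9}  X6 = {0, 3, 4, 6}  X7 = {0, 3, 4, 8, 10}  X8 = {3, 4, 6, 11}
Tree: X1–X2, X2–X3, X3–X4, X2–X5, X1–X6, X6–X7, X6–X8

No — edge (10,6) lies in no bag.

A tree decomposition must satisfy three properties: every vertex lies in some bag; for every edge, both endpoints lie together in some bag; and for every vertex, the bags containing it form a connected subtree. Here edge (10,6) lies in no bag, so the decomposition is invalid.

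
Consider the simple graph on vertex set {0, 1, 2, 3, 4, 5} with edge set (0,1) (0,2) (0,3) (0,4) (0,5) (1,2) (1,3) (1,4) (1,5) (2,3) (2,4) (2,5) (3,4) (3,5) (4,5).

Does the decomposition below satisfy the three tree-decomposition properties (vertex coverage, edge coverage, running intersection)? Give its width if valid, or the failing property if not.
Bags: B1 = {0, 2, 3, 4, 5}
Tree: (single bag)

A tree decomposition must satisfy three properties: every vertex lies in some bag; for every edge, both endpoints lie together in some bag; and for every vertex, the bags containing it form a connected subtree. Here vertex 1 appears in no bag, so the decomposition is invalid.

No — vertex 1 appears in no bag.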